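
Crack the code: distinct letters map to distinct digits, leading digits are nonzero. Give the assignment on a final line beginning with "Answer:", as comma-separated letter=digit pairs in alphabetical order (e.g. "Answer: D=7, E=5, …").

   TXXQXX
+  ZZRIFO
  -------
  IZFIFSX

Step 1. [I] I is the leading digit of a 7-digit sum of two 6-digit numbers; the final carry is exactly 1. So I=1.
Step 2. [col 1: X + O ≡ X (mod 10)] column 1 reads X+O+carry(0)=X with nothing yet; with digits 1 already taken and all letters distinct, the only value for O is 0. So O=0.
Step 3. [col 1: X + O ≡ X (mod 10)] no forcing yet in column 1 (carry-in 0); X=5 is free and consistent — try it, so X=5.
Step 4. [col 2: X + F ≡ S (mod 10)] F=3 is one option consistent with column 2 (X + F ≡ S (mod 10), carry-in 0) — take it ⇒ F=3.
Step 5. [col 2: X + F ≡ S (mod 10)] column 2: given X=5, F=3, carry-in 0, and digits 0,1,3,5 already taken and all letters distinct, X+F≡S (mod 10) forces S=8, so S=8.
Step 6. [col 3: Q + I ≡ F (mod 10)] from column 3 (I=1, F=3, carry-in 0, digits 0,1,3,5,8 already taken and all letters distinct): Q must equal 2, so Q=2.
Step 7. [col 4: X + R ≡ I (mod 10)] column 4: given X=5, I=1, carry-in 0, and digits 0,1,2,3,5,8 already taken and all letters distinct, X+R≡I (mod 10) forces R=6 ⇒ R=6.
Step 8. [col 5: X + Z ≡ F (mod 10)] from column 5 (X=5, F=3, carry-in 1, digits 0,1,2,3,5,6,8 already taken and all letters distinct): Z must equal 7 ⇒ Z=7.
Step 9. [col 6: T + Z ≡ Z (mod 10)] column 6: given Z=7, carry-in 1, and digits 0,1,2,3,5,6,7,8 already taken and all letters distinct, T+Z≡Z (mod 10) forces T=9, so T=9.

Answer: F=3, I=1, O=0, Q=2, R=6, S=8, T=9, X=5, Z=7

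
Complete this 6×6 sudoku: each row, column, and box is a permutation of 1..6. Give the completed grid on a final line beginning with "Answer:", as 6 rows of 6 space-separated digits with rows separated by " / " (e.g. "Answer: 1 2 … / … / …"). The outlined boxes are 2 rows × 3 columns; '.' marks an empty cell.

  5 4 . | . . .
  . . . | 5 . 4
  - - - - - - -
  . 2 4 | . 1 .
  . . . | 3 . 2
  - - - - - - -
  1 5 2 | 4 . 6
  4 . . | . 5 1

Step 1. [r4c1∈{6}] r4c1 is down to just 6. So r4c1=6.
Step 2. [r1c6∈{3}] nothing but 3 survives at r1c6 ⇒ r1c6=3.
Step 3. [r1c4∈{1,2,6}] in col 4, 1 fits only at r1c4. So r1c4=1.
Step 4. [r1c3∈{6}] r1c3's peers cover all but 6. So r1c3=6.
Step 5. [r6c3∈{3}] only 3 remains possible at r6c3, so r6c3=3.
Step 6. [r4c2∈{1}] only 1 remains possible at r4c2. So r4c2=1.
Step 7. [r2c1∈{2,3}] r2c1 is the only open cell in col 1 admitting 2. So r2c1=2.
Step 8. [r2c3∈{1}] r2c3 has the single candidate 1. So r2c3=1.
Step 9. [r5c5∈{3}] only 3 remains possible at r5c5. So r5c5=3.
Step 10. [r3c4∈{6}] r3c4's peers cover all but 6 ⇒ r3c4=6.
Step 11. [r2c2∈{3}] r2c2 has the single candidate 3, so r2c2=3.
Step 12. [r4c5∈{4}] nothing but 4 survives at r4c5 ⇒ r4c5=4.
Step 13. [r3c6∈{5}] nothing but 5 survives at r3c6. So r3c6=5.
Step 14. [r3c1∈{3}] only 3 remains possible at r3c1 ⇒ r3c1=3.
Step 15. [r6c2∈{6}] only 6 remains possible at r6c2. So r6c2=6.
Step 16. [r6c4∈{2}] nothing but 2 survives at r6c4 ⇒ r6c4=2.
Step 17. [r4c3∈{5}] r4c3 has the single candidate 5 ⇒ r4c3=5.
Step 18. [r2c5∈{6}] r2c5's peers cover all but 6. So r2c5=6.
Step 19. [r1c5∈{2}] r1c5 has the single candidate 2. So r1c5=2.

Answer: 5 4 6 1 2 3 / 2 3 1 5 6 4 / 3 2 4 6 1 5 / 6 1 5 3 4 2 / 1 5 2 4 3 6 / 4 6 3 2 5 1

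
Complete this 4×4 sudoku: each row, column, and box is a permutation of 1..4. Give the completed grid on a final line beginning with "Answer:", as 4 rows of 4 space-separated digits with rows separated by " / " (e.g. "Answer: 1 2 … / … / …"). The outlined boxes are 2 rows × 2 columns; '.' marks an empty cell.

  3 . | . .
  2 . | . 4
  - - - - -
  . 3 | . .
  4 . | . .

Step 1. [r3c1∈{1}] r3c1 has the single candidate 1. So r3c1=1.
Step 2. [r3c4∈{2}] r3c4's peers cover all but 2, so r3c4=2.
Step 3. [r1c4∈{1}] r1c4 has the single candidate 1, so r1c4=1.
Step 4. [r4c4∈{3}] r4c4 is down to just 3, so r4c4=3.
Step 5. [r4c2∈{2}] only 2 remains possible at r4c2 ⇒ r4c2=2.
Step 6. [r1c2∈{4}] r1c2 is down to just 4, so r1c2=4.
Step 7. [r2c3∈{3}] only 3 remains possible at r2c3 ⇒ r2c3=3.
Step 8. [r4c3∈{1}] only 1 remains possible at r4c3 ⇒ r4c3=1.
Step 9. [r1c3∈{2}] r1c3 is down to just 2, so r1c3=2.
Step 10. [r2c2∈{1}] nothing but 1 survives at r2c2 ⇒ r2c2=1.
Step 11. [r3c3∈{4}] r3c3 has the single candidate 4 ⇒ r3c3=4.

Answer: 3 4 2 1 / 2 1 3 4 / 1 3 4 2 / 4 2 1 3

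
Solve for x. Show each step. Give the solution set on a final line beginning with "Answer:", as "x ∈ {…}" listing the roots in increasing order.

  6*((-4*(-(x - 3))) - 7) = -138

Step 1. [6*((-4*(-(x - 3))) - 7) = -138] leading coefficient 6: divide by 6. So div: (-4*(-(x - 3))) - 7 = -23.
Step 2. [(-4*(-(x - 3))) - 7 = -23] peel the -7: add 7 from each side, so sub: -4*(-(x - 3)) = -16.
Step 3. [-4*(-(x - 3)) = -16] LHS = -4·(…); ÷-4 both sides, so div: -(x - 3) = 4.
Step 4. [-(x - 3) = 4] leading − — multiply by −1. So neg: x - 3 = -4.
Step 5. [x - 3 = -4] peel the -3: add 3 from each side ⇒ sub: x = -1.

Answer: x ∈ {-1}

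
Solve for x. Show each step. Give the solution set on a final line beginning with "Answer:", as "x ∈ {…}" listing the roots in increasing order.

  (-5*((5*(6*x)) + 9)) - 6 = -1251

Step 1. [(-5*((5*(6*x)) + 9)) - 6 = -1251] -6 is outermost — add 6 both sides. So sub: -5*((5*(6*x)) + 9) = -1245.
Step 2. [-5*((5*(6*x)) + 9) = -1245] -5·(inner) — divide through by -5, so div: (5*(6*x)) + 9 = 249.
Step 3. [(5*(6*x)) + 9 = 249] +9 is outermost — subtract 9 both sides. So sub: 5*(6*x) = 240.
Step 4. [5*(6*x) = 240] 5·(inner) — divide through by 5 ⇒ div: 6*x = 48.
Step 5. [6*x = 48] leading coefficient 6: divide by 6 ⇒ div: x = 8.

Answer: x ∈ {8}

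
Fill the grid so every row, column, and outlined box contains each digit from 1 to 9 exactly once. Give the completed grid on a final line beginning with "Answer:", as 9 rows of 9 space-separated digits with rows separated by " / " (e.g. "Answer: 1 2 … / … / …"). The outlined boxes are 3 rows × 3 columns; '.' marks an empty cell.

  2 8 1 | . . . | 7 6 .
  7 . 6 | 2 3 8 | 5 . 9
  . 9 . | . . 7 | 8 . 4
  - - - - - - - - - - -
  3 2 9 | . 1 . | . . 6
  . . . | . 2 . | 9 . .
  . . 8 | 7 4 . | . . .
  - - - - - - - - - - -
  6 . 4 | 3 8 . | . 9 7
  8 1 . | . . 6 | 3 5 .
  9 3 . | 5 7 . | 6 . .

Step 1. [r9c8∈{1,2,4,8}] across box 9, 4 lands solely at r9c8, so r9c8=4.
Step 2. [r5c2∈{4,5,6,7}] col 2 places 7 nowhere but r5c2, so r5c2=7.
Step 3. [r5c3∈{5}] r5c3's peers cover all but 5 ⇒ r5c3=5.
Step 4. [r6c9∈{1,2,3,5}] r6c9 is the only open cell in col 9 admitting 5. So r6c9=5.
Step 5. [r6c1∈{1}] r6c1 has the single candidate 1, so r6c1=1.
Step 6. [r9c9∈{1,2,8}] 8 has one home in row 9: r9c9, so r9c9=8.
Step 7. [r5c6∈{3}] nothing but 3 survives at r5c6. So r5c6=3.
Step 8. [r3c8∈{1,2,3}] 2 has one home in row 3: r3c8 ⇒ r3c8=2.
Step 9. [r1c6∈{4,5,9}] in col 6, 4 fits only at r1c6, so r1c6=4.
Step 10. [r4c4∈{8}] r4c4 has the single candidate 8. So r4c4=8.
Step 11. [r8c5∈{9}] r8c5 has the single candidate 9 ⇒ r8c5=9.
Step 12. [r3c5∈{5,6}] col 5 places 6 nowhere but r3c5, so r3c5=6.
Step 13. [r8c9∈{2}] only 2 remains possible at r8c9, so r8c9=2.
Step 14. [r7c6∈{1,2}] across row 7, 2 lands solely at r7c6 ⇒ r7c6=2.
Step 15. [r2c8∈{1}] r2c8's peers cover all but 1, so r2c8=1.
Step 16. [r6c2∈{6}] nothing but 6 survives at r6c2, so r6c2=6.
Step 17. [r3c1∈{5}] r3c1's peers cover all but 5 ⇒ r3c1=5.
Step 18. [r6c8∈{3}] r6c8 has the single candidate 3, so r6c8=3.
Step 19. [r3c4∈{1}] only 1 remains possible at r3c4, so r3c4=1.
Step 20. [r7c7∈{1}] r7c7 has the single candidate 1, so r7c7=1.
Step 21. [r9c6∈{1}] r9c6's peers cover all but 1, so r9c6=1.
Step 22. [r2c2∈{4}] r2c2 is down to just 4 ⇒ r2c2=4.
Step 23. [r6c6∈{9}] r6c6 has the single candidate 9. So r6c6=9.
Step 24. [r1c5∈{5}] r1c5 is down to just 5 ⇒ r1c5=5.
Step 25. [r4c8∈{7}] nothing but 7 survives at r4c8 ⇒ r4c8=7.
Step 26. [r5c9∈{1}] only 1 remains possible at r5c9. So r5c9=1.
Step 27. [r1c4∈{9}] r1c4's peers cover all but 9. So r1c4=9.
Step 28. [r4c7∈{4}] r4c7 is down to just 4 ⇒ r4c7=4.
Step 29. [r1c9∈{3}] nothing but 3 survives at r1c9, so r1c9=3.
Step 30. [r3c3∈{3}] r3c3 is down to just 3 ⇒ r3c3=3.
Step 31. [r6c7∈{2}] r6c7's peers cover all but 2 ⇒ r6c7=2.
Step 32. [r5c4∈{6}] only 6 remains possible at r5c4. So r5c4=6.
Step 33. [r5c1∈{4}] r5c1 has the single candidate 4, so r5c1=4.
Step 34. [r8c4∈{4}] only 4 remains possible at r8c4 ⇒ r8c4=4.
Step 35. [r4c6∈{5}] r4c6's peers cover all but 5. So r4c6=5.
Step 36. [r7c2∈{5}] r7c2's peers cover all but 5 ⇒ r7c2=5.
Step 37. [r5c8∈{8}] r5c8 is down to just 8, so r5c8=8.
Step 38. [r8c3∈{7}] r8c3 has the single candidate 7 ⇒ r8c3=7.
Step 39. [r9c3∈{2}] only 2 remains possible at r9c3. So r9c3=2.

Answer: 2 8 1 9 5 4 7 6 3 / 7 4 6 2 3 8 5 1 9 / 5 9 3 1 6 7 8 2 4 / 3 2 9 8 1 5 4 7 6 / 4 7 5 6 2 3 9 8 1 / 1 6 8 7 4 9 2 3 5 / 6 5 4 3 8 2 1 9 7 / 8 1 7 4 9 6 3 5 2 / 9 3 2 5 7 1 6 4 8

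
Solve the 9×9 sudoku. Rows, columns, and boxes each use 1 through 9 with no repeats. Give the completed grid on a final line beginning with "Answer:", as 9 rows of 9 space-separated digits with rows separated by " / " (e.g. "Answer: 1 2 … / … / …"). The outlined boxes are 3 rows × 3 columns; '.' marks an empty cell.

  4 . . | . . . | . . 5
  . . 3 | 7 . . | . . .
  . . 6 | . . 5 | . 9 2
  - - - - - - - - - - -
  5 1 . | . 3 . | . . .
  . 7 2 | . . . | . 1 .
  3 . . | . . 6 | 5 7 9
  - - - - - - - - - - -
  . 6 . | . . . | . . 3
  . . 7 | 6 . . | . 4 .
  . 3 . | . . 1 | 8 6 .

Step 1. [r3c2∈{8}] r3c2's peers cover all but 8. So r3c2=8.
Step 2. [r1c8∈{3,8}] 3 has one home in col 8: r1c8. So r1c8=3.
Step 3. [r4c6∈{2,4,7,8,9}] in row 4, 7 fits only at r4c6, so r4c6=7.
Step 4. [r7c8∈{2,5}] col 8 places 5 nowhere but r7c8 ⇒ r7c8=5.
Step 5. [r9c3∈{4,5,9}] col 3 places 5 nowhere but r9c3, so r9c3=5.
Step 6. [r7c3∈{1,4,8,9}] across box 7, 4 lands solely at r7c3. So r7c3=4.
Step 7. [r1c3∈{1,9}] 1 has one home in col 3: r1c3 ⇒ r1c3=1.
Step 8. [r2c8∈{8}] r2c8 has the single candidate 8, so r2c8=8.
Step 9. [r8c5∈{2,5,8,9}] r8c5 is the only open cell in row 8 admitting 5, so r8c5=5.
Step 10. [r5c1∈{6,8,9}] in col 1, 6 fits only at r5c1. So r5c1=6.
Step 11. [r8c9∈{1}] r8c9's peers cover all but 1. So r8c9=1.
Step 12. [r8c6∈{2,3,8,9}] across row 8, 3 lands solely at r8c6. So r8c6=3.
Step 13. [r6c3∈{8}] r6c3's peers cover all but 8, so r6c3=8.
Step 14. [r5c4∈{4,5,8,9}] r5c4 is the only open cell in row 5 admitting 5. So r5c4=5.
Step 15. [r8c1∈{2,8,9}] r8c1 is the only open cell in row 8 admitting 8 ⇒ r8c1=8.
Step 16. [r1c7∈{6,7}] row 1 places 7 nowhere but r1c7 ⇒ r1c7=7.
Step 17. [r7c5∈{2,7,8,9}] row 7 places 7 nowhere but r7c5, so r7c5=7.
Step 18. [r1c5∈{2,6,8,9}] row 1 places 6 nowhere but r1c5, so r1c5=6.
Step 19. [r5c5∈{4,8,9}] r5c5 is the only open cell in col 5 admitting 8. So r5c5=8.
Step 20. [r5c6∈{4,9}] 9 has one home in row 5: r5c6 ⇒ r5c6=9.
Step 21. [r2c6∈{2,4}] across col 6, 4 lands solely at r2c6. So r2c6=4.
Step 22. [r3c5∈{1}] r3c5 has the single candidate 1. So r3c5=1.
Step 23. [r5c9∈{4}] r5c9 is down to just 4, so r5c9=4.
Step 24. [r4c4∈{2,4}] row 4 places 4 nowhere but r4c4, so r4c4=4.
Step 25. [r6c5∈{2}] r6c5's peers cover all but 2 ⇒ r6c5=2.
Step 26. [r2c5∈{9}] nothing but 9 survives at r2c5 ⇒ r2c5=9.
Step 27. [r2c1∈{2}] only 2 remains possible at r2c1. So r2c1=2.
Step 28. [r9c4∈{2,9}] in row 9, 2 fits only at r9c4, so r9c4=2.
Step 29. [r7c4∈{8,9}] in col 4, 9 fits only at r7c4. So r7c4=9.
Step 30. [r8c2∈{2,9}] in col 2, 2 fits only at r8c2. So r8c2=2.
Step 31. [r2c9∈{6}] r2c9 is down to just 6 ⇒ r2c9=6.
Step 32. [r7c7∈{2}] nothing but 2 survives at r7c7, so r7c7=2.
Step 33. [r1c4∈{8}] r1c4's peers cover all but 8. So r1c4=8.
Step 34. [r1c6∈{2}] nothing but 2 survives at r1c6, so r1c6=2.
Step 35. [r9c9∈{7}] r9c9's peers cover all but 7. So r9c9=7.
Step 36. [r6c2∈{4}] r6c2 is down to just 4. So r6c2=4.
Step 37. [r4c7∈{6}] r4c7's peers cover all but 6, so r4c7=6.
Step 38. [r8c7∈{9}] nothing but 9 survives at r8c7. So r8c7=9.
Step 39. [r7c1∈{1}] nothing but 1 survives at r7c1 ⇒ r7c1=1.
Step 40. [r3c1∈{7}] nothing but 7 survives at r3c1, so r3c1=7.
Step 41. [r7c6∈{8}] r7c6's peers cover all but 8. So r7c6=8.
Step 42. [r4c3∈{9}] r4c3 is down to just 9. So r4c3=9.
Step 43. [r4c9∈{8}] nothing but 8 survives at r4c9 ⇒ r4c9=8.
Step 44. [r1c2∈{9}] r1c2's peers cover all but 9. So r1c2=9.
Step 45. [r6c4∈{1}] r6c4 has the single candidate 1 ⇒ r6c4=1.
Step 46. [r9c1∈{9}] only 9 remains possible at r9c1 ⇒ r9c1=9.
Step 47. [r3c4∈{3}] r3c4's peers cover all but 3. So r3c4=3.
Step 48. [r3c7∈{4}] r3c7 has the single candidate 4 ⇒ r3c7=4.
Step 49. [r9c5∈{4}] r9c5's peers cover all but 4 ⇒ r9c5=4.
Step 50. [r2c2∈{5}] only 5 remains possible at r2c2. So r2c2=5.
Step 51. [r4c8∈{2}] only 2 remains possible at r4c8. So r4c8=2.
Step 52. [r2c7∈{1}] r2c7's peers cover all but 1. So r2c7=1.
Step 53. [r5c7∈{3}] r5c7's peers cover all but 3. So r5c7=3.

Answer: 4 9 1 8 6 2 7 3 5 / 2 5 3 7 9 4 1 8 6 / 7 8 6 3 1 5 4 9 2 / 5 1 9 4 3 7 6 2 8 / 6 7 2 5 8 9 3 1 4 / 3 4 8 1 2 6 5 7 9 / 1 6 4 9 7 8 2 5 3 / 8 2 7 6 5 3 9 4 1 / 9 3 5 2 4 1 8 6 7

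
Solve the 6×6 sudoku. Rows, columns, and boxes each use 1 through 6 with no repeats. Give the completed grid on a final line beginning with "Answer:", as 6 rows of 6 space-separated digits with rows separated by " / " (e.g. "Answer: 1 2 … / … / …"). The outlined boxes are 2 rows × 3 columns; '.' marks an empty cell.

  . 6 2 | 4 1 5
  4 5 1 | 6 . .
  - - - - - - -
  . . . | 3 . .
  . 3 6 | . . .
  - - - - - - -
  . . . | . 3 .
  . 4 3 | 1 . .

Step 1. [r2c5∈{2}] r2c5 is down to just 2. So r2c5=2.
Step 2. [r5c6∈{2,4,6}] 4 has one home in row 5: r5c6, so r5c6=4.
Step 3. [r5c1∈{1,2,5,6}] in row 5, 6 fits only at r5c1, so r5c1=6.
Step 4. [r5c3∈{5}] r5c3 is down to just 5, so r5c3=5.
Step 5. [r4c4∈{2,5}] 5 has one home in col 4: r4c4 ⇒ r4c4=5.
Step 6. [r6c1∈{2}] nothing but 2 survives at r6c1 ⇒ r6c1=2.
Step 7. [r4c1∈{1}] nothing but 1 survives at r4c1 ⇒ r4c1=1.
Step 8. [r3c6∈{1,2,6}] 1 has one home in row 3: r3c6 ⇒ r3c6=1.
Step 9. [r3c5∈{4,6}] row 3 places 6 nowhere but r3c5 ⇒ r3c5=6.
Step 10. [r4c6∈{2}] r4c6's peers cover all but 2. So r4c6=2.
Step 11. [r5c2∈{1}] r5c2 is down to just 1. So r5c2=1.
Step 12. [r3c1∈{5}] r3c1 has the single candidate 5. So r3c1=5.
Step 13. [r1c1∈{3}] r1c1 is down to just 3, so r1c1=3.
Step 14. [r6c5∈{5}] r6c5 has the single candidate 5. So r6c5=5.
Step 15. [r5c4∈{2}] r5c4 is down to just 2, so r5c4=2.
Step 16. [r3c3∈{4}] only 4 remains possible at r3c3 ⇒ r3c3=4.
Step 17. [r2c6∈{3}] nothing but 3 survives at r2c6, so r2c6=3.
Step 18. [r3c2∈{2}] r3c2 is down to just 2 ⇒ r3c2=2.
Step 19. [r4c5∈{4}] r4c5's peers cover all but 4. So r4c5=4.
Step 20. [r6c6∈{6}] nothing but 6 survives at r6c6 ⇒ r6c6=6.

Answer: 3 6 2 4 1 5 / 4 5 1 6 2 3 / 5 2 4 3 6 1 / 1 3 6 5 4 2 / 6 1 5 2 3 4 / 2 4 3 1 5 6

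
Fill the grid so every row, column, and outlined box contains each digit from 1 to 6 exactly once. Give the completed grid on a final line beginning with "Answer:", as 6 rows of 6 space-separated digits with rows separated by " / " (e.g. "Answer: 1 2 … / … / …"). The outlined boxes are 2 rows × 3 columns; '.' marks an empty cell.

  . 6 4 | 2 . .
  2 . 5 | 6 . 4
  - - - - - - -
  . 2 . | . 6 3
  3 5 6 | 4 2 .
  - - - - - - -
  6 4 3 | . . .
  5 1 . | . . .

Step 1. [r1c5∈{1,3,5}] 3 has one home in row 1: r1c5, so r1c5=3.
Step 2. [r5c5∈{1,5}] r5c5 is the only open cell in col 5 admitting 5. So r5c5=5.
Step 3. [r4c6∈{1}] r4c6 has the single candidate 1 ⇒ r4c6=1.
Step 4. [r3c1∈{1,4}] 4 has one home in row 3: r3c1, so r3c1=4.
Step 5. [r6c3∈{2}] only 2 remains possible at r6c3 ⇒ r6c3=2.
Step 6. [r1c1∈{1}] only 1 remains possible at r1c1, so r1c1=1.
Step 7. [r6c5∈{4}] only 4 remains possible at r6c5 ⇒ r6c5=4.
Step 8. [r2c5∈{1}] nothing but 1 survives at r2c5 ⇒ r2c5=1.
Step 9. [r3c3∈{1}] r3c3 has the single candidate 1 ⇒ r3c3=1.
Step 10. [r6c6∈{6}] r6c6 has the single candidate 6. So r6c6=6.
Step 11. [r1c6∈{5}] nothing but 5 survives at r1c6 ⇒ r1c6=5.
Step 12. [r5c4∈{1}] nothing but 1 survives at r5c4, so r5c4=1.
Step 13. [r3c4∈{5}] r3c4's peers cover all but 5 ⇒ r3c4=5.
Step 14. [r5c6∈{2}] nothing but 2 survives at r5c6, so r5c6=2.
Step 15. [r2c2∈{3}] r2c2 has the single candidate 3, so r2c2=3.
Step 16. [r6c4∈{3}] r6c4's peers cover all but 3. So r6c4=3.

Answer: 1 6 4 2 3 5 / 2 3 5 6 1 4 / 4 2 1 5 6 3 / 3 5 6 4 2 1 / 6 4 3 1 5 2 / 5 1 2 3 4 6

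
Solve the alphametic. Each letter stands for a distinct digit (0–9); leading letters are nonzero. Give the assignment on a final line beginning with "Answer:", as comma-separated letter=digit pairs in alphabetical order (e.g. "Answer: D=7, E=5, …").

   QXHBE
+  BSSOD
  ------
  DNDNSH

Step 1. [col 1: E + D ≡ H (mod 10)] several values work for H in column 1 (E + D ≡ H (mod 10), carry-in 0); try H=0. So H=0.
Step 2. [col 1: E + D ≡ H (mod 10)] D=1 is one option consistent with column 1 (E + D ≡ H (mod 10), carry-in 0) — take it, so D=1.
Step 3. [col 1: E + D ≡ H (mod 10)] column 1 reads E+D+carry(0)=H with D=1, H=0; with digits 0,1 already taken and all letters distinct, the only value for E is 9, so E=9.
Step 4. [col 2: B + O ≡ S (mod 10)] O=5 is one option consistent with column 2 (B + O ≡ S (mod 10), carry-in 1) — take it ⇒ O=5.
Step 5. [col 2: B + O ≡ S (mod 10)] several values work for S in column 2 (B + O ≡ S (mod 10), carry-in 1); try S=3, so S=3.
Step 6. [col 2: B + O ≡ S (mod 10)] from column 2 (O=5, S=3, carry-in 1, digits 0,1,3,5,9 already taken and all letters distinct): B must equal 7, so B=7.
Step 7. [col 3: H + S ≡ N (mod 10)] column 3 reads H+S+carry(1)=N with H=0, S=3; with digits 0,1,3,5,7,9 already taken and all letters distinct, the only value for N is 4 ⇒ N=4.
Step 8. [col 4: X + S ≡ D (mod 10)] column 4 reads X+S+carry(0)=D with S=3, D=1; with digits 0,1,3,4,5,7,9 already taken and all letters distinct, the only value for X is 8. So X=8.
Step 9. [col 5: Q + B ≡ N (mod 10)] column 5: given B=7, N=4, carry-in 1, and digits 0,1,3,4,5,7,8,9 already taken and all letters distinct, Q+B≡N (mod 10) forces Q=6, so Q=6.

Answer: B=7, D=1, E=9, H=0, N=4, O=5, Q=6, S=3, X=8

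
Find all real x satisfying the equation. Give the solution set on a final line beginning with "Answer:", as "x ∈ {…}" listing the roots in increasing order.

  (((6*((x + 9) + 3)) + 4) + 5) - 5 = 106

Step 1. [(((6*((x + 9) + 3)) + 4) + 5) - 5 = 106] 5 comes off first (add 5), so sub: ((6*((x + 9) + 3)) + 4) + 5 = 111.
Step 2. [((6*((x + 9) + 3)) + 4) + 5 = 111] the outer +5 inverts by subtracting 5. So sub: (6*((x + 9) + 3)) + 4 = 106.
Step 3. [(6*((x + 9) + 3)) + 4 = 106] peel the +4: subtract 4 from each side. So sub: 6*((x + 9) + 3) = 102.
Step 4. [6*((x + 9) + 3) = 102] divide by the outer 6, so div: (x + 9) + 3 = 17.
Step 5. [(x + 9) + 3 = 17] +3 is outermost — subtract 3 both sides. So sub: x + 9 = 14.
Step 6. [x + 9 = 14] the outer +9 inverts by subtracting 9, so sub: x = 5.

Answer: x ∈ {5}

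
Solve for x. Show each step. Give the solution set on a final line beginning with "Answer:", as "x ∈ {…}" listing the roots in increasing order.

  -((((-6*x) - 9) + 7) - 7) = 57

Step 1. [-((((-6*x) - 9) + 7) - 7) = 57] leading − — multiply by −1, so neg: (((-6*x) - 9) + 7) - 7 = -57.
Step 2. [(((-6*x) - 9) + 7) - 7 = -57] 7 comes off first (add 7). So sub: ((-6*x) - 9) + 7 = -50.
Step 3. [((-6*x) - 9) + 7 = -50] +7 is outermost — subtract 7 both sides ⇒ sub: (-6*x) - 9 = -57.
Step 4. [(-6*x) - 9 = -57] the outer -9 inverts by adding 9, so sub: -6*x = -48.
Step 5. [-6*x = -48] leading coefficient -6: divide by -6, so div: x = 8.

Answer: x ∈ {8}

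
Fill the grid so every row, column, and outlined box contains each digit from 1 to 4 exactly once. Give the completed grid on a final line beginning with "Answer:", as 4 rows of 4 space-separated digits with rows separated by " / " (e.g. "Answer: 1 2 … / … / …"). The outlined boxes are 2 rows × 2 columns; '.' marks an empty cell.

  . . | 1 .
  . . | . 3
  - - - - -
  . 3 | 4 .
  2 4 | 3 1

Step 1. [r1c2∈{2}] r1c2 is down to just 2. So r1c2=2.
Step 2. [r2c1∈{1,4}] across row 2, 4 lands solely at r2c1, so r2c1=4.
Step 3. [r2c2∈{1}] r2c2 is down to just 1, so r2c2=1.
Step 4. [r1c4∈{4}] only 4 remains possible at r1c4, so r1c4=4.
Step 5. [r3c1∈{1}] r3c1 is down to just 1. So r3c1=1.
Step 6. [r2c3∈{2}] nothing but 2 survives at r2c3. So r2c3=2.
Step 7. [r1c1∈{3}] r1c1 has the single candidate 3. So r1c1=3.
Step 8. [r3c4∈{2}] r3c4 has the single candidate 2 ⇒ r3c4=2.

Answer: 3 2 1 4 / 4 1 2 3 / 1 3 4 2 / 2 4 3 1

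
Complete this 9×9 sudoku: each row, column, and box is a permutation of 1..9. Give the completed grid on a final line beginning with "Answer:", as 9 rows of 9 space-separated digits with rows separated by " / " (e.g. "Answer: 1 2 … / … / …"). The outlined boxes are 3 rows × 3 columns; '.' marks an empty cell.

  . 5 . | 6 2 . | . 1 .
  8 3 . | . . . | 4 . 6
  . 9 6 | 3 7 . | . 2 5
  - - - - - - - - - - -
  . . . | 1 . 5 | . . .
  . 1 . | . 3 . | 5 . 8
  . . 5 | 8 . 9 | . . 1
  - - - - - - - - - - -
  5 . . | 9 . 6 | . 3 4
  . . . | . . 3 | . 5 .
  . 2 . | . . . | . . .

Step 1. [r9c8∈{6,7,8,9}] col 8 places 8 nowhere but r9c8 ⇒ r9c8=8.
Step 2. [r7c7∈{1,2,7}] row 7 places 2 nowhere but r7c7, so r7c7=2.
Step 3. [r6c1∈{2,3,4,6,7}] r6c1 is the only open cell in row 6 admitting 2 ⇒ r6c1=2.
Step 4. [r6c7∈{3,6,7}] r6c7 is the only open cell in row 6 admitting 3, so r6c7=3.
Step 5. [r2c6∈{1}] r2c6 has the single candidate 1 ⇒ r2c6=1.
Step 6. [r8c4∈{2,4,7}] across row 8, 2 lands solely at r8c4 ⇒ r8c4=2.
Step 7. [r3c1∈{1,4}] row 3 places 1 nowhere but r3c1, so r3c1=1.
Step 8. [r3c6∈{4,8}] across row 3, 4 lands solely at r3c6. So r3c6=4.
Step 9. [r9c6∈{7}] r9c6 has the single candidate 7 ⇒ r9c6=7.
Step 10. [r9c9∈{9}] nothing but 9 survives at r9c9, so r9c9=9.
Step 11. [r8c9∈{7}] r8c9 has the single candidate 7. So r8c9=7.
Step 12. [r5c4∈{4,7}] in col 4, 7 fits only at r5c4, so r5c4=7.
Step 13. [r9c4∈{4,5}] r9c4 is the only open cell in col 4 admitting 4, so r9c4=4.
Step 14. [r1c7∈{7,8,9}] in row 1, 9 fits only at r1c7. So r1c7=9.
Step 15. [r4c7∈{6,7}] in col 7, 7 fits only at r4c7, so r4c7=7.
Step 16. [r6c2∈{4,6,7}] across row 6, 7 lands solely at r6c2 ⇒ r6c2=7.
Step 17. [r7c2∈{8}] r7c2 is down to just 8. So r7c2=8.
Step 18. [r7c3∈{1,7}] row 7 places 7 nowhere but r7c3, so r7c3=7.
Step 19. [r1c3∈{4}] only 4 remains possible at r1c3 ⇒ r1c3=4.
Step 20. [r5c3∈{9}] r5c3's peers cover all but 9. So r5c3=9.
Step 21. [r8c3∈{1}] only 1 remains possible at r8c3, so r8c3=1.
Step 22. [r8c7∈{6}] only 6 remains possible at r8c7 ⇒ r8c7=6.
Step 23. [r4c2∈{4,6}] col 2 places 6 nowhere but r4c2, so r4c2=6.
Step 24. [r4c5∈{4}] r4c5 is down to just 4. So r4c5=4.
Step 25. [r9c3∈{3}] r9c3 has the single candidate 3 ⇒ r9c3=3.
Step 26. [r5c8∈{4,6}] across row 5, 6 lands solely at r5c8, so r5c8=6.
Step 27. [r9c5∈{1,5}] in row 9, 5 fits only at r9c5 ⇒ r9c5=5.
Step 28. [r8c1∈{4,9}] row 8 places 9 nowhere but r8c1, so r8c1=9.
Step 29. [r1c9∈{3}] r1c9's peers cover all but 3, so r1c9=3.
Step 30. [r2c8∈{7}] only 7 remains possible at r2c8. So r2c8=7.
Step 31. [r7c5∈{1}] r7c5's peers cover all but 1, so r7c5=1.
Step 32. [r1c6∈{8}] r1c6 has the single candidate 8, so r1c6=8.
Step 33. [r6c8∈{4}] r6c8's peers cover all but 4. So r6c8=4.
Step 34. [r4c1∈{3}] r4c1 has the single candidate 3 ⇒ r4c1=3.
Step 35. [r9c7∈{1}] r9c7's peers cover all but 1 ⇒ r9c7=1.
Step 36. [r8c5∈{8}] nothing but 8 survives at r8c5 ⇒ r8c5=8.
Step 37. [r6c5∈{6}] r6c5's peers cover all but 6 ⇒ r6c5=6.
Step 38. [r9c1∈{6}] nothing but 6 survives at r9c1, so r9c1=6.
Step 39. [r4c8∈{9}] nothing but 9 survives at r4c8 ⇒ r4c8=9.
Step 40. [r1c1∈{7}] r1c1's peers cover all but 7. So r1c1=7.
Step 41. [r2c5∈{9}] nothing but 9 survives at r2c5 ⇒ r2c5=9.
Step 42. [r2c4∈{5}] r2c4's peers cover all but 5 ⇒ r2c4=5.
Step 43. [r2c3∈{2}] r2c3's peers cover all but 2 ⇒ r2c3=2.
Step 44. [r5c6∈{2}] only 2 remains possible at r5c6, so r5c6=2.
Step 45. [r8c2∈{4}] only 4 remains possible at r8c2 ⇒ r8c2=4.
Step 46. [r4c9∈{2}] r4c9 has the single candidate 2, so r4c9=2.
Step 47. [r4c3∈{8}] only 8 remains possible at r4c3, so r4c3=8.
Step 48. [r3c7∈{8}] r3c7's peers cover all but 8, so r3c7=8.
Step 49. [r5c1∈{4}] only 4 remains possible at r5c1. So r5c1=4.

Answer: 7 5 4 6 2 8 9 1 3 / 8 3 2 5 9 1 4 7 6 / 1 9 6 3 7 4 8 2 5 / 3 6 8 1 4 5 7 9 2 / 4 1 9 7 3 2 5 6 8 / 2 7 5 8 6 9 3 4 1 / 5 8 7 9 1 6 2 3 4 / 9 4 1 2 8 3 6 5 7 / 6 2 3 4 5 7 1 8 9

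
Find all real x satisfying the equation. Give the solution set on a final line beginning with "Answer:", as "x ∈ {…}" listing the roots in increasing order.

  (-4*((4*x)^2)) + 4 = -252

Step 1. [(-4*((4*x)^2)) + 4 = -252] -4 divides every term; factor it out ⇒ factor: ((4*x)^2) - 1 = 63.
Step 2. [((4*x)^2) - 1 = 63] add 1: x sits inside (… - 1), so sub: (4*x)^2 = 64.
Step 3. [(4*x)^2 = 64] 64 ≥ 0, LHS is (·)² — take ±√. So sqrt: 4*x = 8 or -8.
Step 4. [4*x = 8 or -8] LHS = 4·(…); ÷4 both sides, so div: x = 2 or -2.

Answer: x ∈ {-2, 2}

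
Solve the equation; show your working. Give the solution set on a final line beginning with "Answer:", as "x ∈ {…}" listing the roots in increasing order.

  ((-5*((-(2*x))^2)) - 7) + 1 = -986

Step 1. [((-5*((-(2*x))^2)) - 7) + 1 = -986] 1 comes off first (subtract 1). So sub: (-5*((-(2*x))^2)) - 7 = -987.
Step 2. [(-5*((-(2*x))^2)) - 7 = -987] -7 is outermost — add 7 both sides ⇒ sub: -5*((-(2*x))^2) = -980.
Step 3. [-5*((-(2*x))^2) = -980] LHS = -5·(…); ÷-5 both sides ⇒ div: (-(2*x))^2 = 196.
Step 4. [(-(2*x))^2 = 196] LHS squared, RHS 196 ≥ 0: apply √ (±). So sqrt: -(2*x) = 14 or -14.
Step 5. [-(2*x) = 14 or -14] leading − — multiply by −1, so neg: 2*x = -14 or 14.
Step 6. [2*x = -14 or 14] 2 out front; divide by 2, so div: x = -7 or 7.

Answer: x ∈ {-7, 7}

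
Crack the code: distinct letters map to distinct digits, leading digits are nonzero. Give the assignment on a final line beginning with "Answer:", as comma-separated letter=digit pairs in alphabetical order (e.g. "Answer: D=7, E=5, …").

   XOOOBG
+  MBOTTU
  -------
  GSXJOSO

Step 1. [col 1: G + U ≡ O (mod 10)] several values work for U in column 1 (G + U ≡ O (mod 10), carry-in 0); try U=2 ⇒ U=2.
Step 2. [col 1: G + U ≡ O (mod 10)] O=3 is one option consistent with column 1 (G + U ≡ O (mod 10), carry-in 0) — take it ⇒ O=3.
Step 3. [col 1: G + U ≡ O (mod 10)] from column 1 (U=2, O=3, carry-in 0, digits 2,3 already taken and all letters distinct): G must equal 1, so G=1.
Step 4. [col 2: B + T ≡ S (mod 10)] column 2 (B + T ≡ S (mod 10), carry-in 0) doesn't pin S yet; pick S=4 and continue, so S=4.
Step 5. [col 2: B + T ≡ S (mod 10)] B=5 is one option consistent with column 2 (B + T ≡ S (mod 10), carry-in 0) — take it ⇒ B=5.
Step 6. [col 2: B + T ≡ S (mod 10)] in column 2 we have B+T≡S with carry-in 0; given B=5, S=4 and digits 1,2,3,4,5 already taken and all letters distinct, that pins T to 9, so T=9.
Step 7. [col 4: O + O ≡ J (mod 10)] in column 4 we have O+O≡J with carry-in 1; given O=3 and digits 1,2,3,4,5,9 already taken and all letters distinct, that pins J to 7 ⇒ J=7.
Step 8. [col 5: O + B ≡ X (mod 10)] from column 5 (O=3, B=5, carry-in 0, digits 1,2,3,4,5,7,9 already taken and all letters distinct): X must equal 8. So X=8.
Step 9. [col 6: X + M ≡ S (mod 10)] column 6: given X=8, S=4, carry-in 0, and digits 1,2,3,4,5,7,8,9 already taken and all letters distinct, X+M≡S (mod 10) forces M=6, so M=6.

Answer: B=5, G=1, J=7, M=6, O=3, S=4, T=9, U=2, X=8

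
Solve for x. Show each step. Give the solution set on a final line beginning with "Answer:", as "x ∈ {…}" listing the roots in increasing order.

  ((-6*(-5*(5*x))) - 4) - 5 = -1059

Step 1. [((-6*(-5*(5*x))) - 4) - 5 = -1059] add 5: x sits inside (… - 5) ⇒ sub: (-6*(-5*(5*x))) - 4 = -1054.
Step 2. [(-6*(-5*(5*x))) - 4 = -1054] add 4: x sits inside (… - 4), so sub: -6*(-5*(5*x)) = -1050.
Step 3. [-6*(-5*(5*x)) = -1050] -6 out front; divide by -6, so div: -5*(5*x) = 175.
Step 4. [-5*(5*x) = 175] leading coefficient -5: divide by -5, so div: 5*x = -35.
Step 5. [5*x = -35] divide by the outer 5. So div: x = -7.

Answer: x ∈ {-7}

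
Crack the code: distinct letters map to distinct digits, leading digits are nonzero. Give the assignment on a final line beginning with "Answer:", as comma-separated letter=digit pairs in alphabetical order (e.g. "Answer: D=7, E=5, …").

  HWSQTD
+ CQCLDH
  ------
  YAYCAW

Step 1. [col 1: D + H ≡ W (mod 10)] column 1 (D + H ≡ W (mod 10), carry-in 0) doesn't pin D yet; pick D=2 and continue. So D=2.
Step 2. [col 1: D + H ≡ W (mod 10)] no forcing yet in column 1 (carry-in 0); H=1 is free and consistent — try it ⇒ H=1.
Step 3. [col 1: D + H ≡ W (mod 10)] from column 1 (D=2, H=1, carry-in 0, digits 1,2 already taken and all letters distinct): W must equal 3, so W=3.
Step 4. [col 2: T + D ≡ A (mod 10)] column 2 (T + D ≡ A (mod 10), carry-in 0) doesn't pin A yet; pick A=9 and continue ⇒ A=9.
Step 5. [col 2: T + D ≡ A (mod 10)] from column 2 (D=2, A=9, carry-in 0, digits 1,2,3,9 already taken and all letters distinct): T must equal 7. So T=7.
Step 6. [col 3: Q + L ≡ C (mod 10)] no forcing yet in column 3 (carry-in 0); C=4 is free and consistent — try it. So C=4.
Step 7. [col 3: Q + L ≡ C (mod 10)] several values work for L in column 3 (Q + L ≡ C (mod 10), carry-in 0); try L=8. So L=8.
Step 8. [col 3: Q + L ≡ C (mod 10)] column 3: given L=8, C=4, carry-in 0, and digits 1,2,3,4,7,8,9 already taken and all letters distinct, Q+L≡C (mod 10) forces Q=6 ⇒ Q=6.
Step 9. [col 4: S + C ≡ Y (mod 10)] several values work for S in column 4 (S + C ≡ Y (mod 10), carry-in 1); try S=0 ⇒ S=0.
Step 10. [col 4: S + C ≡ Y (mod 10)] column 4 reads S+C+carry(1)=Y with S=0, C=4; with digits 0,1,2,3,4,6,7,8,9 already taken and all letters distinct, the only value for Y is 5, so Y=5.

Answer: A=9, C=4, D=2, H=1, L=8, Q=6, S=0, T=7, W=3, Y=5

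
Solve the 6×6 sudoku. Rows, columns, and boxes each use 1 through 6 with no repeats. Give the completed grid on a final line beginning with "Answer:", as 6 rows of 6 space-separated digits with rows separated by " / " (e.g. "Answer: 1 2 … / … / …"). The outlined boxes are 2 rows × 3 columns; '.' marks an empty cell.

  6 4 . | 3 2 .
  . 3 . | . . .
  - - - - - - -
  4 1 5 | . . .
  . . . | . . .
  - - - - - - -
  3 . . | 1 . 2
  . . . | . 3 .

Step 1. [r3c5∈{6}] r3c5's peers cover all but 6 ⇒ r3c5=6.
Step 2. [r1c6∈{1,5}] r1c6 is the only open cell in row 1 admitting 5, so r1c6=5.
Step 3. [r4c1∈{2}] only 2 remains possible at r4c1, so r4c1=2.
Step 4. [r6c2∈{2,5,6}] in col 2, 2 fits only at r6c2. So r6c2=2.
Step 5. [r1c3∈{1}] r1c3 is down to just 1, so r1c3=1.
Step 6. [r5c2∈{5,6}] 5 has one home in col 2: r5c2. So r5c2=5.
Step 7. [r5c5∈{4}] r5c5's peers cover all but 4. So r5c5=4.
Step 8. [r6c6∈{6}] only 6 remains possible at r6c6 ⇒ r6c6=6.
Step 9. [r2c5∈{1}] r2c5 has the single candidate 1 ⇒ r2c5=1.
Step 10. [r4c3∈{3,6}] r4c3 is the only open cell in col 3 admitting 3 ⇒ r4c3=3.
Step 11. [r2c6∈{4}] r2c6 is down to just 4, so r2c6=4.
Step 12. [r4c5∈{5}] only 5 remains possible at r4c5 ⇒ r4c5=5.
Step 13. [r3c4∈{2}] r3c4 is down to just 2 ⇒ r3c4=2.
Step 14. [r5c3∈{6}] nothing but 6 survives at r5c3 ⇒ r5c3=6.
Step 15. [r6c3∈{4}] r6c3's peers cover all but 4 ⇒ r6c3=4.
Step 16. [r3c6∈{3}] nothing but 3 survives at r3c6, so r3c6=3.
Step 17. [r4c4∈{4}] only 4 remains possible at r4c4. So r4c4=4.
Step 18. [r2c3∈{2}] r2c3 has the single candidate 2, so r2c3=2.
Step 19. [r4c2∈{6}] r4c2's peers cover all but 6, so r4c2=6.
Step 20. [r6c4∈{5}] r6c4 has the single candidate 5, so r6c4=5.
Step 21. [r2c4∈{6}] r2c4 is down to just 6, so r2c4=6.
Step 22. [r4c6∈{1}] nothing but 1 survives at r4c6 ⇒ r4c6=1.
Step 23. [r2c1∈{5}] r2c1's peers cover all but 5, so r2c1=5.
Step 24. [r6c1∈{1}] r6c1 has the single candidate 1 ⇒ r6c1=1.

Answer: 6 4 1 3 2 5 / 5 3 2 6 1 4 / 4 1 5 2 6 3 / 2 6 3 4 5 1 / 3 5 6 1 4 2 / 1 2 4 5 3 6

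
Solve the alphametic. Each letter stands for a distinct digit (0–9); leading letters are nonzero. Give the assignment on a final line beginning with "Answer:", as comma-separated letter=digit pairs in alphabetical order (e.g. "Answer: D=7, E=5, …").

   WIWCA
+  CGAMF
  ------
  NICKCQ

Step 1. [col 1: A + F ≡ Q (mod 10)] no forcing yet in column 1 (carry-in 0); Q=6 is free and consistent — try it, so Q=6.
Step 2. [col 1: A + F ≡ Q (mod 10)] column 1 (A + F ≡ Q (mod 10), carry-in 0) doesn't pin A yet; pick A=2 and continue. So A=2.
Step 3. [N] the sum has 6 digits but both addends have 5; that extra leading digit N is the final carry, namely 1. So N=1.
Step 4. [col 1: A + F ≡ Q (mod 10)] column 1 reads A+F+carry(0)=Q with A=2, Q=6; with digits 1,2,6 already taken and all letters distinct, the only value for F is 4, so F=4.
Step 5. [col 2: C + M ≡ C (mod 10)] from column 2 (nothing yet, carry-in 0, digits 1,2,4,6 already taken and all letters distinct): M must equal 0 ⇒ M=0.
Step 6. [col 2: C + M ≡ C (mod 10)] several values work for C in column 2 (C + M ≡ C (mod 10), carry-in 0); try C=8. So C=8.
Step 7. [col 3: W + A ≡ K (mod 10)] several values work for W in column 3 (W + A ≡ K (mod 10), carry-in 0); try W=7, so W=7.
Step 8. [col 3: W + A ≡ K (mod 10)] in column 3 we have W+A≡K with carry-in 0; given W=7, A=2 and digits 0,1,2,4,6,7,8 already taken and all letters distinct, that pins K to 9 ⇒ K=9.
Step 9. [col 4: I + G ≡ C (mod 10)] no forcing yet in column 4 (carry-in 0); I=5 is free and consistent — try it ⇒ I=5.
Step 10. [col 4: I + G ≡ C (mod 10)] column 4 reads I+G+carry(0)=C with I=5, C=8; with digits 0,1,2,4,5,6,7,8,9 already taken and all letters distinct, the only value for G is 3. So G=3.

Answer: A=2, C=8, F=4, G=3, I=5, K=9, M=0, N=1, Q=6, W=7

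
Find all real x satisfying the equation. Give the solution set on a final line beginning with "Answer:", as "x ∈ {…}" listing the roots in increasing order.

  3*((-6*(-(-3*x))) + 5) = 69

Step 1. [3*((-6*(-(-3*x))) + 5) = 69] 3·(inner) — divide through by 3. So div: (-6*(-(-3*x))) + 5 = 23.
Step 2. [(-6*(-(-3*x))) + 5 = 23] peel the +5: subtract 5 from each side. So sub: -6*(-(-3*x)) = 18.
Step 3. [-6*(-(-3*x)) = 18] LHS = -6·(…); ÷-6 both sides, so div: -(-3*x) = -3.
Step 4. [-(-3*x) = -3] flip signs both sides ⇒ neg: -3*x = 3.
Step 5. [-3*x = 3] -3 out front; divide by -3 ⇒ div: x = -1.

Answer: x ∈ {-1}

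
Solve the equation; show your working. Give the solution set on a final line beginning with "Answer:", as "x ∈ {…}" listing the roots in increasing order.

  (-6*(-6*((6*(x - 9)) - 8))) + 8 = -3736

Step 1. [(-6*(-6*((6*(x - 9)) - 8))) + 8 = -3736] peel the +8: subtract 8 from each side. So sub: -6*(-6*((6*(x - 9)) - 8)) = -3744.
Step 2. [-6*(-6*((6*(x - 9)) - 8)) = -3744] leading coefficient -6: divide by -6 ⇒ div: -6*((6*(x - 9)) - 8) = 624.
Step 3. [-6*((6*(x - 9)) - 8) = 624] -6·(inner) — divide through by -6, so div: (6*(x - 9)) - 8 = -104.
Step 4. [(6*(x - 9)) - 8 = -104] the outer -8 inverts by adding 8 ⇒ sub: 6*(x - 9) = -96.
Step 5. [6*(x - 9) = -96] 6·(inner) — divide through by 6. So div: x - 9 = -16.
Step 6. [x - 9 = -16] 9 comes off first (add 9) ⇒ sub: x = -7.

Answer: x ∈ {-7}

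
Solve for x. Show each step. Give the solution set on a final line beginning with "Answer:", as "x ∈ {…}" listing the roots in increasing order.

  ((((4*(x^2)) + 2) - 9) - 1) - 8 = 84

Step 1. [((((4*(x^2)) + 2) - 9) - 1) - 8 = 84] add 8: x sits inside (… - 8). So sub: (((4*(x^2)) + 2) - 9) - 1 = 92.
Step 2. [(((4*(x^2)) + 2) - 9) - 1 = 92] the outer -1 inverts by adding 1, so sub: ((4*(x^2)) + 2) - 9 = 93.
Step 3. [((4*(x^2)) + 2) - 9 = 93] add 9: x sits inside (… - 9), so sub: (4*(x^2)) + 2 = 102.
Step 4. [(4*(x^2)) + 2 = 102] +2 is outermost — subtract 2 both sides. So sub: 4*(x^2) = 100.
Step 5. [4*(x^2) = 100] 4 out front; divide by 4 ⇒ div: x^2 = 25.
Step 6. [x^2 = 25] √ both sides: 25 ≥ 0 gives two branches, so sqrt: x = 5 or -5.

Answer: x ∈ {-5, 5}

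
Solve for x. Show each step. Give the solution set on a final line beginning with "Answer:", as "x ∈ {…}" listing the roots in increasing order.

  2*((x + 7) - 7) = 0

Step 1. [2*((x + 7) - 7) = 0] LHS = 2·(…); ÷2 both sides. So div: (x + 7) - 7 = 0.
Step 2. [(x + 7) - 7 = 0] 7 comes off first (add 7). So sub: x + 7 = 7.
Step 3. [x + 7 = 7] the outer +7 inverts by subtracting 7. So sub: x = 0.

Answer: x ∈ {0}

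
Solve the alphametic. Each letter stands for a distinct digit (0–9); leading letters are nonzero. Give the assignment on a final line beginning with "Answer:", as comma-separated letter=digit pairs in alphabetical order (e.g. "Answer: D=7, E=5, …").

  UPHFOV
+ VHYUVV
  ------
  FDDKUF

Step 1. [col 1: V + V ≡ F (mod 10)] V=2 is one option consistent with column 1 (V + V ≡ F (mod 10), carry-in 0) — take it, so V=2.
Step 2. [col 1: V + V ≡ F (mod 10)] column 1: given V=2, carry-in 0, and digits 2 already taken and all letters distinct, V+V≡F (mod 10) forces F=4. So F=4.
Step 3. [col 2: O + V ≡ U (mod 10)] several values work for O in column 2 (O + V ≡ U (mod 10), carry-in 0); try O=9. So O=9.
Step 4. [col 2: O + V ≡ U (mod 10)] column 2 reads O+V+carry(0)=U with O=9, V=2; with digits 2,4,9 already taken and all letters distinct, the only value for U is 1. So U=1.
Step 5. [col 3: F + U ≡ K (mod 10)] column 3 reads F+U+carry(1)=K with F=4, U=1; with digits 1,2,4,9 already taken and all letters distinct, the only value for K is 6 ⇒ K=6.
Step 6. [col 4: H + Y ≡ D (mod 10)] column 4 (H + Y ≡ D (mod 10), carry-in 0) doesn't pin H yet; pick H=5 and continue ⇒ H=5.
Step 7. [col 4: H + Y ≡ D (mod 10)] no forcing yet in column 4 (carry-in 0); D=3 is free and consistent — try it, so D=3.
Step 8. [col 4: H + Y ≡ D (mod 10)] in column 4 we have H+Y≡D with carry-in 0; given H=5, D=3 and digits 1,2,3,4,5,6,9 already taken and all letters distinct, that pins Y to 8 ⇒ Y=8.
Step 9. [col 5: P + H ≡ D (mod 10)] column 5: given H=5, D=3, carry-in 1, and digits 1,2,3,4,5,6,8,9 already taken and all letters distinct, P+H≡D (mod 10) forces P=7. So P=7.

Answer: D=3, F=4, H=5, K=6, O=9, P=7, U=1, V=2, Y=8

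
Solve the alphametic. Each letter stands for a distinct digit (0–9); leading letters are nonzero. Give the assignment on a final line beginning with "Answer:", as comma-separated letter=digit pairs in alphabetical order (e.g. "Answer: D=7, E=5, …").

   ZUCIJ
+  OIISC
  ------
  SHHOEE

Step 1. [col 1: J + C ≡ E (mod 10)] column 1 (J + C ≡ E (mod 10), carry-in 0) doesn't pin J yet; pick J=9 and continue. So J=9.
Step 2. [col 1: J + C ≡ E (mod 10)] E=7 is one option consistent with column 1 (J + C ≡ E (mod 10), carry-in 0) — take it, so E=7.
Step 3. [col 1: J + C ≡ E (mod 10)] from column 1 (J=9, E=7, carry-in 0, digits 7,9 already taken and all letters distinct): C must equal 8 ⇒ C=8.
Step 4. [col 2: I + S ≡ E (mod 10)] S=1 is one option consistent with column 2 (I + S ≡ E (mod 10), carry-in 1) — take it ⇒ S=1.
Step 5. [col 2: I + S ≡ E (mod 10)] column 2: given S=1, E=7, carry-in 1, and digits 1,7,8,9 already taken and all letters distinct, I+S≡E (mod 10) forces I=5. So I=5.
Step 6. [col 3: C + I ≡ O (mod 10)] in column 3 we have C+I≡O with carry-in 0; given C=8, I=5 and digits 1,5,7,8,9 already taken and all letters distinct, that pins O to 3, so O=3.
Step 7. [col 4: U + I ≡ H (mod 10)] no forcing yet in column 4 (carry-in 1); H=0 is free and consistent — try it. So H=0.
Step 8. [col 4: U + I ≡ H (mod 10)] in column 4 we have U+I≡H with carry-in 1; given I=5, H=0 and digits 0,1,3,5,7,8,9 already taken and all letters distinct, that pins U to 4 ⇒ U=4.
Step 9. [col 5: Z + O ≡ H (mod 10)] from column 5 (O=3, H=0, carry-in 1, digits 0,1,3,4,5,7,8,9 already taken and all letters distinct): Z must equal 6. So Z=6.

Answer: C=8, E=7, H=0, I=5, J=9, O=3, S=1, U=4, Z=6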